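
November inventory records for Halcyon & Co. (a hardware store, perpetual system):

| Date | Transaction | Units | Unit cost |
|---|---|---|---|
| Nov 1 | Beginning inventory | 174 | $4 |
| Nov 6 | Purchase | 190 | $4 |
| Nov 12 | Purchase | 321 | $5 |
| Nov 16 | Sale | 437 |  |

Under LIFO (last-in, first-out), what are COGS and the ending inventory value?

Nov 16, 437 sold [LIFO — newest first]: 321 @ $5 + 116 @ $4 = $2,069
Ending inventory: 174 @ $4 + 74 @ $4 = $992

COGS = $2,069; ending inventory = $992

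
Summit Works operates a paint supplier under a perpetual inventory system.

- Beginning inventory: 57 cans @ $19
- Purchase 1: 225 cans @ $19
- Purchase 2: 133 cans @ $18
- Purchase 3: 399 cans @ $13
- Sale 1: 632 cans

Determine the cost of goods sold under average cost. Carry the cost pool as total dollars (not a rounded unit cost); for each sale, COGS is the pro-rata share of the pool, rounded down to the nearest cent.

After Beginning: 57 on hand, pool $1,083.00 (≈ $19.0000 each)
After Purchase 1: 282 on hand, pool $5,358.00 (≈ $19.0000 each)
After Purchase 2: 415 on hand, pool $7,752.00 (≈ $18.6795 each)
After Purchase 3: 814 on hand, pool $12,939.00 (≈ $15.8956 each)
Sale 1, sell 632: 632/814 × $12,939.00 → $10,046.00
Ending inventory (cost pool remaining) = $2,893.00
Check: goods available $12,939.00 = COGS $10,046.00 + ending $2,893.00

COGS = $10,046.00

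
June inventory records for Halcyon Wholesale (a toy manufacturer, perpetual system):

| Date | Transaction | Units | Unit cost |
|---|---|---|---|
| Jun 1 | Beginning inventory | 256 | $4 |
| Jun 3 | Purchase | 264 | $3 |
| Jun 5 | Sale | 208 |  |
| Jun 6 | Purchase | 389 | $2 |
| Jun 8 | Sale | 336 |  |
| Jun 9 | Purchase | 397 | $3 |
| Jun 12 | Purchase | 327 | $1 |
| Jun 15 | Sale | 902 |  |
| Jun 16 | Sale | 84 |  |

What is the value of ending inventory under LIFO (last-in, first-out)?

Jun 5, 208 sold [LIFO — newest first]: 208 @ $3 = $624
Jun 8, 336 sold [LIFO — newest first]: 336 @ $2 = $672
Jun 15, 902 sold [LIFO — newest first]: 327 @ $1 + 397 @ $3 + 53 @ $2 + 56 @ $3 + 69 @ $4 = $2,068
Jun 16, 84 sold [LIFO — newest first]: 84 @ $4 = $336
Total COGS = $624 + $672 + $2,068 + $336 = $3,700
Ending inventory: 103 @ $4 = $412

Ending inventory = $412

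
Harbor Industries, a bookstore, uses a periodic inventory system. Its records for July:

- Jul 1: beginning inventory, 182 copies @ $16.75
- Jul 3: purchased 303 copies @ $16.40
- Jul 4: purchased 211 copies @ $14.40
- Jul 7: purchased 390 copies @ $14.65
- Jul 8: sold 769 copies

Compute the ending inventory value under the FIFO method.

Jul 8, 769 sold [FIFO — oldest first]: 182 @ $16.75 + 303 @ $16.40 + 211 @ $14.40 + 73 @ $14.65 = $12,125.55
Ending inventory: 317 @ $14.65 = $4,644.05
Check: goods available $16,769.60 = COGS $12,125.55 + ending $4,644.05

Ending inventory = $4,644.05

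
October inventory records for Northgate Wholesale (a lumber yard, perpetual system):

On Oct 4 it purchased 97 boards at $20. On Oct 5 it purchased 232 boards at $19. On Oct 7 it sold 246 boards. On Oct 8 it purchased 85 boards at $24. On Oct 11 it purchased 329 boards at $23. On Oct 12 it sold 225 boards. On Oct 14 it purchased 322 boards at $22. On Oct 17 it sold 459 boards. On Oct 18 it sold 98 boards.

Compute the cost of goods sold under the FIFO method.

COGS = $22,225

Oct 7, 246 sold [FIFO — oldest first]: 97 @ $20 + 149 @ $19 = $4,771
Oct 12, 225 sold [FIFO — oldest first]: 83 @ $19 + 85 @ $24 + 57 @ $23 = $4,928
Oct 17, 459 sold [FIFO — oldest first]: 272 @ $23 + 187 @ $22 = $10,370
Oct 18, 98 sold [FIFO — oldest first]: 98 @ $22 = $2,156
Total COGS = $4,771 + $4,928 + $10,370 + $2,156 = $22,225
Ending inventory: 37 @ $22 = $814
Check: goods available $23,039 = COGS $22,225 + ending $814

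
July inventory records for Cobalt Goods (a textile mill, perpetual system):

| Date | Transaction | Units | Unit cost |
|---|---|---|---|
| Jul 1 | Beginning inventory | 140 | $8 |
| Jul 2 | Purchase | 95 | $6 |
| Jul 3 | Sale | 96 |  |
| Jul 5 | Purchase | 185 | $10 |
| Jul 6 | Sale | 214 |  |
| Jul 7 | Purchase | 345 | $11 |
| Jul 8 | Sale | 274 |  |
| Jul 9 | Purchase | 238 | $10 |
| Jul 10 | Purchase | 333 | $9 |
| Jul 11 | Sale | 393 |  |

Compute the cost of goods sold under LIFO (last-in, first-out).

Jul 3, 96 sold [LIFO — newest first]: 95 @ $6 + 1 @ $8 = $578
Jul 6, 214 sold [LIFO — newest first]: 185 @ $10 + 29 @ $8 = $2,082
Jul 8, 274 sold [LIFO — newest first]: 274 @ $11 = $3,014
Jul 11, 393 sold [LIFO — newest first]: 333 @ $9 + 60 @ $10 = $3,597
Total COGS = $578 + $2,082 + $3,014 + $3,597 = $9,271
Ending inventory: 110 @ $8 + 71 @ $11 + 178 @ $10 = $3,441

COGS = $9,271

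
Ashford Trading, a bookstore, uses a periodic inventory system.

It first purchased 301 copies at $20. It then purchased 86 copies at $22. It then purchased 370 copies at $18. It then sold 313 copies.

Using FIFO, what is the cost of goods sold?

COGS = $6,284

Sale 1 (313) [FIFO — oldest first]: 301 @ $20 + 12 @ $22 = $6,284
Ending inventory: 74 @ $22 + 370 @ $18 = $8,288
Check: goods available $14,572 = COGS $6,284 + ending $8,288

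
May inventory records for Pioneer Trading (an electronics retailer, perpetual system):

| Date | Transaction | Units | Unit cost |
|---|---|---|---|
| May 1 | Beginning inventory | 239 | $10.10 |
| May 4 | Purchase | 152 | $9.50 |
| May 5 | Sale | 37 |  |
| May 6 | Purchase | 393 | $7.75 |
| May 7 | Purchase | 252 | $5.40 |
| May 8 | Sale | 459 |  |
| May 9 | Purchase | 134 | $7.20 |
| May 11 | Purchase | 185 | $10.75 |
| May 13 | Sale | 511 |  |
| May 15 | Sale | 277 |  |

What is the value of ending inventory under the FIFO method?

May 5, 37 sold [FIFO — oldest first]: 37 @ $10.10 = $373.70
May 8, 459 sold [FIFO — oldest first]: 202 @ $10.10 + 152 @ $9.50 + 105 @ $7.75 = $4,297.95
May 13, 511 sold [FIFO — oldest first]: 288 @ $7.75 + 223 @ $5.40 = $3,436.20
May 15, 277 sold [FIFO — oldest first]: 29 @ $5.40 + 134 @ $7.20 + 114 @ $10.75 = $2,346.90
Total COGS = $373.70 + $4,297.95 + $3,436.20 + $2,346.90 = $10,454.75
Ending inventory: 71 @ $10.75 = $763.25

Ending inventory = $763.25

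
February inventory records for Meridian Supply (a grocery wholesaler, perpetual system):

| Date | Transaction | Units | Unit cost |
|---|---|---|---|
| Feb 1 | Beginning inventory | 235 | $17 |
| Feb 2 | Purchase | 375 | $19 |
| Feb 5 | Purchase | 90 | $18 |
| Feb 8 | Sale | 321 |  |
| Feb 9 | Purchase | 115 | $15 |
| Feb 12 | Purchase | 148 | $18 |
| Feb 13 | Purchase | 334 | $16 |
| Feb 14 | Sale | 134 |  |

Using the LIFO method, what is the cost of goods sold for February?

Feb 8, 321 sold [LIFO — newest first]: 90 @ $18 + 231 @ $19 = $6,009
Feb 14, 134 sold [LIFO — newest first]: 134 @ $16 = $2,144
Total COGS = $6,009 + $2,144 = $8,153
Ending inventory: 235 @ $17 + 144 @ $19 + 115 @ $15 + 148 @ $18 + 200 @ $16 = $14,320
Check: goods available $22,473 = COGS $8,153 + ending $14,320

COGS = $8,153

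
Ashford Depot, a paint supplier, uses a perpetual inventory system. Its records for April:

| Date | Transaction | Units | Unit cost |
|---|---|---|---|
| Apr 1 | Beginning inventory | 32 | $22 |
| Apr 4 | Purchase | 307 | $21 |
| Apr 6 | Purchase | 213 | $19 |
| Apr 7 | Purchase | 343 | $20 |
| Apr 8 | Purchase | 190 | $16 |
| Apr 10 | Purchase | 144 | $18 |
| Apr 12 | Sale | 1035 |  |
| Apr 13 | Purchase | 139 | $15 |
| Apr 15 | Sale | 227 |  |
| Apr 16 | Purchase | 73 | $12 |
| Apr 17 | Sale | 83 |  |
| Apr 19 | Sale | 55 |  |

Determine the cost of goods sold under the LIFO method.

COGS = $25,758

Apr 12, 1035 sold [LIFO — newest first]: 144 @ $18 + 190 @ $16 + 343 @ $20 + 213 @ $19 + 145 @ $21 = $19,584
Apr 15, 227 sold [LIFO — newest first]: 139 @ $15 + 88 @ $21 = $3,933
Apr 17, 83 sold [LIFO — newest first]: 73 @ $12 + 10 @ $21 = $1,086
Apr 19, 55 sold [LIFO — newest first]: 55 @ $21 = $1,155
Total COGS = $19,584 + $3,933 + $1,086 + $1,155 = $25,758
Ending inventory: 32 @ $22 + 9 @ $21 = $893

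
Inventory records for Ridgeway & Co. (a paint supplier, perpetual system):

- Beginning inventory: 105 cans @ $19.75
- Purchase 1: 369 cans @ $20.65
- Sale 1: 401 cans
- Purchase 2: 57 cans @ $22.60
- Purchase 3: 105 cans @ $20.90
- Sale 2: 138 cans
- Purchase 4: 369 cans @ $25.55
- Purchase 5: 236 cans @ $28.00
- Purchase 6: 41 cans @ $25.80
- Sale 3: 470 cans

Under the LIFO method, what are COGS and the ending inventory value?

Sale 1 (401) [LIFO — newest first]: 369 @ $20.65 + 32 @ $19.75 = $8,251.85
Sale 2 (138) [LIFO — newest first]: 105 @ $20.90 + 33 @ $22.60 = $2,940.30
Sale 3 (470) [LIFO — newest first]: 41 @ $25.80 + 236 @ $28.00 + 193 @ $25.55 = $12,596.95
Total COGS = $8,251.85 + $2,940.30 + $12,596.95 = $23,789.10
Ending inventory: 73 @ $19.75 + 24 @ $22.60 + 176 @ $25.55 = $6,480.95

COGS = $23,789.10; ending inventory = $6,480.95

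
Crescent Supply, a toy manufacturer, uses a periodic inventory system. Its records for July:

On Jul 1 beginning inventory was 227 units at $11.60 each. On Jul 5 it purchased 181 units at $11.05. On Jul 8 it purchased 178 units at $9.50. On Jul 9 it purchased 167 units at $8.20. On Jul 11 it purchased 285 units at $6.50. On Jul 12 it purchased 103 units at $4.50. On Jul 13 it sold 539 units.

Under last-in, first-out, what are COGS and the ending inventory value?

COGS = $3,554.20; ending inventory = $6,455.45

Jul 13, 539 sold [LIFO — newest first]: 103 @ $4.50 + 285 @ $6.50 + 151 @ $8.20 = $3,554.20
Ending inventory: 227 @ $11.60 + 181 @ $11.05 + 178 @ $9.50 + 16 @ $8.20 = $6,455.45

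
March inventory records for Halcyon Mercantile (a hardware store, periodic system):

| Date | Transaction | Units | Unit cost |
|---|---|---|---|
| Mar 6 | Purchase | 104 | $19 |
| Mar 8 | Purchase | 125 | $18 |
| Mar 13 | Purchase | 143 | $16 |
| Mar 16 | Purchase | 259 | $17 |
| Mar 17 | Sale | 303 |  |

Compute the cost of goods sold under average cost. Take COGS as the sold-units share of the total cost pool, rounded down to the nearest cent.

COGS = $5,242.23

Mar 17, sell 303: 303/631 × $10,917.00 → $5,242.23
Ending inventory (cost pool remaining) = $5,674.77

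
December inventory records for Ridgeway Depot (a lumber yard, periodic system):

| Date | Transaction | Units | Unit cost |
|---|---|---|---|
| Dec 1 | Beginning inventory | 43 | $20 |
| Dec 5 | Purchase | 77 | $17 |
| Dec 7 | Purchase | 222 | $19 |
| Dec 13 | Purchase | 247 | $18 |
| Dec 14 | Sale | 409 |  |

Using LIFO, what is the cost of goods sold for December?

Dec 14, 409 sold [LIFO — newest first]: 247 @ $18 + 162 @ $19 = $7,524
Ending inventory: 43 @ $20 + 77 @ $17 + 60 @ $19 = $3,309

COGS = $7,524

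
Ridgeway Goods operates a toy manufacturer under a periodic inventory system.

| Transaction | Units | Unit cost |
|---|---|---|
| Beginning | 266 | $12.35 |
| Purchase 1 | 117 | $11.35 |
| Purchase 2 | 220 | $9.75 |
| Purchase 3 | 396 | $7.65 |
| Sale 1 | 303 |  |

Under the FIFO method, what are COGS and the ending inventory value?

COGS = $3,705.05; ending inventory = $6,082.40

Sale 1 (303) [FIFO — oldest first]: 266 @ $12.35 + 37 @ $11.35 = $3,705.05
Ending inventory: 80 @ $11.35 + 220 @ $9.75 + 396 @ $7.65 = $6,082.40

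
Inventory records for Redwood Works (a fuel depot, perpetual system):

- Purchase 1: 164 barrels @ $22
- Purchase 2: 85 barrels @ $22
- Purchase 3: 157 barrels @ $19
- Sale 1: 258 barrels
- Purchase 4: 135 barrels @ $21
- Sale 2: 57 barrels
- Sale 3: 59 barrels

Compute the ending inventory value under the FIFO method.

Sale 1 (258) [FIFO — oldest first]: 164 @ $22 + 85 @ $22 + 9 @ $19 = $5,649
Sale 2 (57) [FIFO — oldest first]: 57 @ $19 = $1,083
Sale 3 (59) [FIFO — oldest first]: 59 @ $19 = $1,121
Total COGS = $5,649 + $1,083 + $1,121 = $7,853
Ending inventory: 32 @ $19 + 135 @ $21 = $3,443
Check: goods available $11,296 = COGS $7,853 + ending $3,443

Ending inventory = $3,443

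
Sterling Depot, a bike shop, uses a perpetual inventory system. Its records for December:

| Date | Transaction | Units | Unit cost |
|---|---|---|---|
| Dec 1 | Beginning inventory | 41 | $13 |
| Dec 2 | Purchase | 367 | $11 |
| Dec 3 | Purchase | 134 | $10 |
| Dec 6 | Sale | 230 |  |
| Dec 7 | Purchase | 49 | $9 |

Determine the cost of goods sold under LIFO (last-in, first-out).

Dec 6, 230 sold [LIFO — newest first]: 134 @ $10 + 96 @ $11 = $2,396
Ending inventory: 41 @ $13 + 271 @ $11 + 49 @ $9 = $3,955
Check: goods available $6,351 = COGS $2,396 + ending $3,955

COGS = $2,396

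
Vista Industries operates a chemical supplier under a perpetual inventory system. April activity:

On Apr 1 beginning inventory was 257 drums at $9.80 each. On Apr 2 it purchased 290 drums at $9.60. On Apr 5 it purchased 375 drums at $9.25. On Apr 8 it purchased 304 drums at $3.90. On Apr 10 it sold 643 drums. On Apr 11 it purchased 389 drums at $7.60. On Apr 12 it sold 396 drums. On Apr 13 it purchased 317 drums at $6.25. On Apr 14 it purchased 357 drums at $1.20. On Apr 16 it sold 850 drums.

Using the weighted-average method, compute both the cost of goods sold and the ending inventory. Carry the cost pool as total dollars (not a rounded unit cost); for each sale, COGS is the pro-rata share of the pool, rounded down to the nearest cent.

After Apr 1: 257 on hand, pool $2,518.60 (≈ $9.8000 each)
After Apr 2: 547 on hand, pool $5,302.60 (≈ $9.6940 each)
After Apr 5: 922 on hand, pool $8,771.35 (≈ $9.5134 each)
After Apr 8: 1226 on hand, pool $9,956.95 (≈ $8.1215 each)
Apr 10, sell 643: 643/1226 × $9,956.95 → $5,222.11
After Apr 11: 972 on hand, pool $7,691.24 (≈ $7.9128 each)
Apr 12, sell 396: 396/972 × $7,691.24 → $3,133.46
After Apr 13: 893 on hand, pool $6,539.03 (≈ $7.3225 each)
After Apr 14: 1250 on hand, pool $6,967.43 (≈ $5.5739 each)
Apr 16, sell 850: 850/1250 × $6,967.43 → $4,737.85
Total COGS = $5,222.11 + $3,133.46 + $4,737.85 = $13,093.42
Ending inventory (cost pool remaining) = $2,229.58

COGS = $13,093.42; ending inventory = $2,229.58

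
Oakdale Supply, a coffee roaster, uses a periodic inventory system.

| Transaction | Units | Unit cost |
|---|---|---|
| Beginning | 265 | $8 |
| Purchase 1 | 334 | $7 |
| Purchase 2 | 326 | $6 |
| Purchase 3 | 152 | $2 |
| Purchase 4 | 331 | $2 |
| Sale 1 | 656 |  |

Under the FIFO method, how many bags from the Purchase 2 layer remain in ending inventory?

Sale 1 (656) [FIFO — oldest first]: 265 @ $8 + 334 @ $7 + 57 @ $6 = $4,800
Ending inventory: 269 @ $6 + 152 @ $2 + 331 @ $2 = $2,580

269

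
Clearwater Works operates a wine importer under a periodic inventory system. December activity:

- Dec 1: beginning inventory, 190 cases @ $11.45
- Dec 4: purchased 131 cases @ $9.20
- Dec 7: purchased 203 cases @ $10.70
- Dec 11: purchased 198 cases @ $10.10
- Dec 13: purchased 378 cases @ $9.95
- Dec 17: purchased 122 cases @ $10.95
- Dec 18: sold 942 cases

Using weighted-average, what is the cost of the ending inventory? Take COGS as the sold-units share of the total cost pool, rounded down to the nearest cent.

Ending inventory = $2,898.44

Dec 18, sell 942: 942/1222 × $12,649.60 → $9,751.16
Ending inventory (cost pool remaining) = $2,898.44
Check: goods available $12,649.60 = COGS $9,751.16 + ending $2,898.44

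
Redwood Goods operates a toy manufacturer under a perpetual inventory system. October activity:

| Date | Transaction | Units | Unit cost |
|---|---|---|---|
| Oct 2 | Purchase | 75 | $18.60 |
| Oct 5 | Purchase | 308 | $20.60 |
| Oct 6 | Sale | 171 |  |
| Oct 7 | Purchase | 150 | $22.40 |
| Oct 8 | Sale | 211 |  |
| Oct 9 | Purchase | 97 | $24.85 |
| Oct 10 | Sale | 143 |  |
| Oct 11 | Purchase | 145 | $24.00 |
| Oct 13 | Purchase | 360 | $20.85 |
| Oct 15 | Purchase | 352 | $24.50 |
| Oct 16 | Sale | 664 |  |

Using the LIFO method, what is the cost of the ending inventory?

Oct 6, 171 sold [LIFO — newest first]: 171 @ $20.60 = $3,522.60
Oct 8, 211 sold [LIFO — newest first]: 150 @ $22.40 + 61 @ $20.60 = $4,616.60
Oct 10, 143 sold [LIFO — newest first]: 97 @ $24.85 + 46 @ $20.60 = $3,358.05
Oct 16, 664 sold [LIFO — newest first]: 352 @ $24.50 + 312 @ $20.85 = $15,129.20
Total COGS = $3,522.60 + $4,616.60 + $3,358.05 + $15,129.20 = $26,626.45
Ending inventory: 75 @ $18.60 + 30 @ $20.60 + 145 @ $24.00 + 48 @ $20.85 = $6,493.80
Check: goods available $33,120.25 = COGS $26,626.45 + ending $6,493.80

Ending inventory = $6,493.80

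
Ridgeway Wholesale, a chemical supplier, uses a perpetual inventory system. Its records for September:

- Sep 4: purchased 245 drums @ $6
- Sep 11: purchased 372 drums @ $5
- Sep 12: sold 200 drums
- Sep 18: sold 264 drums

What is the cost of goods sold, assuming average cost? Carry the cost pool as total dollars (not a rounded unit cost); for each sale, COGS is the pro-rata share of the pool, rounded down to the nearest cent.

COGS = $2,504.24

After Sep 4: 245 on hand, pool $1,470.00 (≈ $6.0000 each)
After Sep 11: 617 on hand, pool $3,330.00 (≈ $5.3971 each)
Sep 12, sell 200: 200/617 × $3,330.00 → $1,079.41
Sep 18, sell 264: 264/417 × $2,250.59 → $1,424.83
Total COGS = $1,079.41 + $1,424.83 = $2,504.24
Ending inventory (cost pool remaining) = $825.76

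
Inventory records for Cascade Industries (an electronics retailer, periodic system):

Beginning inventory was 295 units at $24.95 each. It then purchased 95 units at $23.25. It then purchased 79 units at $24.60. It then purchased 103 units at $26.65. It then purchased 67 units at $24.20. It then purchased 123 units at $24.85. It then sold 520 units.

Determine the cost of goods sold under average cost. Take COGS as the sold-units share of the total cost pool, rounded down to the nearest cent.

COGS = $12,921.72

Sale 1, sell 520: 520/762 × $18,935.30 → $12,921.72
Ending inventory (cost pool remaining) = $6,013.58
Check: goods available $18,935.30 = COGS $12,921.72 + ending $6,013.58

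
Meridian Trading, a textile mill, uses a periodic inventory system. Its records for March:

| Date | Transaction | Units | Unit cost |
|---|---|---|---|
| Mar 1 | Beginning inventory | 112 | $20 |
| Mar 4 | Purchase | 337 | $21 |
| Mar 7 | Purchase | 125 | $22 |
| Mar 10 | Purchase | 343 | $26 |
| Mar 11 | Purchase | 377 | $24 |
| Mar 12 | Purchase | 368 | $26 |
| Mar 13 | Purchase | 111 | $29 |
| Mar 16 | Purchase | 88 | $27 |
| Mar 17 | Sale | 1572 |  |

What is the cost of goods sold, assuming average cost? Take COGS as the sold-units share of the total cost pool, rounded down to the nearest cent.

Mar 17, sell 1572: 1572/1861 × $45,196.00 → $38,177.38
Ending inventory (cost pool remaining) = $7,018.62

COGS = $38,177.38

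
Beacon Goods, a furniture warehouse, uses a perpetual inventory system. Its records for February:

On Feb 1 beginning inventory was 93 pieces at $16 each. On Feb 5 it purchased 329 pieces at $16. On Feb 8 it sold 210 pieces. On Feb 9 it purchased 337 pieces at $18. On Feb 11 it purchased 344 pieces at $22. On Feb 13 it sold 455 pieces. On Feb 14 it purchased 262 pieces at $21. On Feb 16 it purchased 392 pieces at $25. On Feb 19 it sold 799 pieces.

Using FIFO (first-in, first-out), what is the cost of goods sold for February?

Feb 8, 210 sold [FIFO — oldest first]: 93 @ $16 + 117 @ $16 = $3,360
Feb 13, 455 sold [FIFO — oldest first]: 212 @ $16 + 243 @ $18 = $7,766
Feb 19, 799 sold [FIFO — oldest first]: 94 @ $18 + 344 @ $22 + 262 @ $21 + 99 @ $25 = $17,237
Total COGS = $3,360 + $7,766 + $17,237 = $28,363
Ending inventory: 293 @ $25 = $7,325
Check: goods available $35,688 = COGS $28,363 + ending $7,325

COGS = $28,363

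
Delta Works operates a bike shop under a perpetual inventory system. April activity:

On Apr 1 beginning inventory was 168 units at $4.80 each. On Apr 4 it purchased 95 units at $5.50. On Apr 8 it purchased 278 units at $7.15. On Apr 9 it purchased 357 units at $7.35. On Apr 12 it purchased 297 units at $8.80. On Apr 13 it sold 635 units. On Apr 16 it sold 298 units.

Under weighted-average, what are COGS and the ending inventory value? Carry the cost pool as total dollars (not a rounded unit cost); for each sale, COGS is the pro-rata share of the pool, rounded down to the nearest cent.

After Apr 1: 168 on hand, pool $806.40 (≈ $4.8000 each)
After Apr 4: 263 on hand, pool $1,328.90 (≈ $5.0529 each)
After Apr 8: 541 on hand, pool $3,316.60 (≈ $6.1305 each)
After Apr 9: 898 on hand, pool $5,940.55 (≈ $6.6153 each)
After Apr 12: 1195 on hand, pool $8,554.15 (≈ $7.1583 each)
Apr 13, sell 635: 635/1195 × $8,554.15 → $4,545.51
Apr 16, sell 298: 298/560 × $4,008.64 → $2,133.16
Total COGS = $4,545.51 + $2,133.16 = $6,678.67
Ending inventory (cost pool remaining) = $1,875.48

COGS = $6,678.67; ending inventory = $1,875.48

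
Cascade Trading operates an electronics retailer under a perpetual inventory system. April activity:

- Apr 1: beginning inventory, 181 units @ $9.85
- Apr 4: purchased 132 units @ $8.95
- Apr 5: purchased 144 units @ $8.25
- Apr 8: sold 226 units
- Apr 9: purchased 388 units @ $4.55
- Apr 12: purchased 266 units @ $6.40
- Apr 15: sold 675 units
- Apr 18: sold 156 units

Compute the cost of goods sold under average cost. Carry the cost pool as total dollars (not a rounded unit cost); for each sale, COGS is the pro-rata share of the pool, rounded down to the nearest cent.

After Apr 1: 181 on hand, pool $1,782.85 (≈ $9.8500 each)
After Apr 4: 313 on hand, pool $2,964.25 (≈ $9.4704 each)
After Apr 5: 457 on hand, pool $4,152.25 (≈ $9.0859 each)
Apr 8, sell 226: 226/457 × $4,152.25 → $2,053.41
After Apr 9: 619 on hand, pool $3,864.24 (≈ $6.2427 each)
After Apr 12: 885 on hand, pool $5,566.64 (≈ $6.2900 each)
Apr 15, sell 675: 675/885 × $5,566.64 → $4,245.74
Apr 18, sell 156: 156/210 × $1,320.90 → $981.24
Total COGS = $2,053.41 + $4,245.74 + $981.24 = $7,280.39
Ending inventory (cost pool remaining) = $339.66

COGS = $7,280.39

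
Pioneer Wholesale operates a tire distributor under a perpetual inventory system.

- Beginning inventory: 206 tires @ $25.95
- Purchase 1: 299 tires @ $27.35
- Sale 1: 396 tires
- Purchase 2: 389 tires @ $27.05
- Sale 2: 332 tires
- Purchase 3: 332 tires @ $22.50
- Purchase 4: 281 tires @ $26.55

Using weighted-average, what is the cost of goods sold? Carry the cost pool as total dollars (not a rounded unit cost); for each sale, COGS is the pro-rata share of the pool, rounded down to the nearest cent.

COGS = $19,565.34

After Beginning: 206 on hand, pool $5,345.70 (≈ $25.9500 each)
After Purchase 1: 505 on hand, pool $13,523.35 (≈ $26.7789 each)
Sale 1, sell 396: 396/505 × $13,523.35 → $10,604.44
After Purchase 2: 498 on hand, pool $13,441.36 (≈ $26.9907 each)
Sale 2, sell 332: 332/498 × $13,441.36 → $8,960.90
After Purchase 3: 498 on hand, pool $11,950.46 (≈ $23.9969 each)
After Purchase 4: 779 on hand, pool $19,411.01 (≈ $24.9179 each)
Total COGS = $10,604.44 + $8,960.90 = $19,565.34
Ending inventory (cost pool remaining) = $19,411.01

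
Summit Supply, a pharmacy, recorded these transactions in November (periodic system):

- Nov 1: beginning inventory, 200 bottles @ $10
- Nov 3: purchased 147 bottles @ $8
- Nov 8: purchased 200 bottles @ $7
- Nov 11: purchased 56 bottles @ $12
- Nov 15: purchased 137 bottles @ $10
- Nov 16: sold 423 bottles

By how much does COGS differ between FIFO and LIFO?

FIFO COGS: 200 @ $10 + 147 @ $8 + 76 @ $7 = $3,708
LIFO COGS: 137 @ $10 + 56 @ $12 + 200 @ $7 + 30 @ $8 = $3,682
Difference = |$3,708 − $3,682| = $26

$26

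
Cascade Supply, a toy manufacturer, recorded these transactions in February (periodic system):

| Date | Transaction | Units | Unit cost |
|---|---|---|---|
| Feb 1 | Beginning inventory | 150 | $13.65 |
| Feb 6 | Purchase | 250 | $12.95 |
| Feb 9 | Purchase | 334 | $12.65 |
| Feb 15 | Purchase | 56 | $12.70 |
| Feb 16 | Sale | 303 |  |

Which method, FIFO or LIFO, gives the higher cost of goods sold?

FIFO COGS: 150 @ $13.65 + 153 @ $12.95 = $4,028.85
LIFO COGS: 56 @ $12.70 + 247 @ $12.65 = $3,835.75

FIFO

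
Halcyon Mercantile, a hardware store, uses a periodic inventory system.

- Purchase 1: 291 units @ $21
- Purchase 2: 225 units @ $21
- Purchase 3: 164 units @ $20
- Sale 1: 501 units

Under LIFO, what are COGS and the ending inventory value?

COGS = $10,357; ending inventory = $3,759

Sale 1 (501) [LIFO — newest first]: 164 @ $20 + 225 @ $21 + 112 @ $21 = $10,357
Ending inventory: 179 @ $21 = $3,759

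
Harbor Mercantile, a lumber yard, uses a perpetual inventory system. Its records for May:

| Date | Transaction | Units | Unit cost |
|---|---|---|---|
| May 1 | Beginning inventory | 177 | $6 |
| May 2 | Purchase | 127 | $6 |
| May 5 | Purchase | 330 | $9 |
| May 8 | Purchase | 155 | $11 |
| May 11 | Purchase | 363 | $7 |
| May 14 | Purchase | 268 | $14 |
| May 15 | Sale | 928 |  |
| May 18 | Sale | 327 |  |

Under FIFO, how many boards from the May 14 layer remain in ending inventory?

May 15, 928 sold [FIFO — oldest first]: 177 @ $6 + 127 @ $6 + 330 @ $9 + 155 @ $11 + 139 @ $7 = $7,472
May 18, 327 sold [FIFO — oldest first]: 224 @ $7 + 103 @ $14 = $3,010
Total COGS = $7,472 + $3,010 = $10,482
Ending inventory: 165 @ $14 = $2,310

165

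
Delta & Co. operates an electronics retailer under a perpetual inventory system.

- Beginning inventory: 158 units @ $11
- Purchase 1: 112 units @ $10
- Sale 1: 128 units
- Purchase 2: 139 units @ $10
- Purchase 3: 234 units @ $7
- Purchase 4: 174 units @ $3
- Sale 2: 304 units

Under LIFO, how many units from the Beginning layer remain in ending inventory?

142

Sale 1 (128) [LIFO — newest first]: 112 @ $10 + 16 @ $11 = $1,296
Sale 2 (304) [LIFO — newest first]: 174 @ $3 + 130 @ $7 = $1,432
Total COGS = $1,296 + $1,432 = $2,728
Ending inventory: 142 @ $11 + 139 @ $10 + 104 @ $7 = $3,680
Check: goods available $6,408 = COGS $2,728 + ending $3,680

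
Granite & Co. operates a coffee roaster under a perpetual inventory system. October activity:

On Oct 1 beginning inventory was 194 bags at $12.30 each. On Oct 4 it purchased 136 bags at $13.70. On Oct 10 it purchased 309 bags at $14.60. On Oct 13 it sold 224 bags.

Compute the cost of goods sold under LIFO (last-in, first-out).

Oct 13, 224 sold [LIFO — newest first]: 224 @ $14.60 = $3,270.40
Ending inventory: 194 @ $12.30 + 136 @ $13.70 + 85 @ $14.60 = $5,490.40

COGS = $3,270.40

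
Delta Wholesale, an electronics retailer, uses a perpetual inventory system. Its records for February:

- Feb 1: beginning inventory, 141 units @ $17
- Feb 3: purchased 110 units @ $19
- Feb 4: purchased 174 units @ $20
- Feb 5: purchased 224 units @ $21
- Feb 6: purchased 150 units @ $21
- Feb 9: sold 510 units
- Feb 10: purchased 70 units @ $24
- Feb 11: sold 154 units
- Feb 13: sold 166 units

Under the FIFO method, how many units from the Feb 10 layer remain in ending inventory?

39

Feb 9, 510 sold [FIFO — oldest first]: 141 @ $17 + 110 @ $19 + 174 @ $20 + 85 @ $21 = $9,752
Feb 11, 154 sold [FIFO — oldest first]: 139 @ $21 + 15 @ $21 = $3,234
Feb 13, 166 sold [FIFO — oldest first]: 135 @ $21 + 31 @ $24 = $3,579
Total COGS = $9,752 + $3,234 + $3,579 = $16,565
Ending inventory: 39 @ $24 = $936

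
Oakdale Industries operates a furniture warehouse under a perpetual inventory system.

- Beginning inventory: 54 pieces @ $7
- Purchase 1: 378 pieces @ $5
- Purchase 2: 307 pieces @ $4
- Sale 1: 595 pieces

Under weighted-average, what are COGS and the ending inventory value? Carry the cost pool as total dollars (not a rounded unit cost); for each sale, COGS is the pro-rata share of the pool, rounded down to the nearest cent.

COGS = $2,814.77; ending inventory = $681.23

After Beginning: 54 on hand, pool $378.00 (≈ $7.0000 each)
After Purchase 1: 432 on hand, pool $2,268.00 (≈ $5.2500 each)
After Purchase 2: 739 on hand, pool $3,496.00 (≈ $4.7307 each)
Sale 1, sell 595: 595/739 × $3,496.00 → $2,814.77
Ending inventory (cost pool remaining) = $681.23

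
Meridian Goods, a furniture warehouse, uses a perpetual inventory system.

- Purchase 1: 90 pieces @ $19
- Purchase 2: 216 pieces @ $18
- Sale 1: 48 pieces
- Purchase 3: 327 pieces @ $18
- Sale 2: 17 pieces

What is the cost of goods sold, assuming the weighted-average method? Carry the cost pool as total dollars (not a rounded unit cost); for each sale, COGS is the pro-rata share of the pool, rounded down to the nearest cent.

COGS = $1,186.31

After Purchase 1: 90 on hand, pool $1,710.00 (≈ $19.0000 each)
After Purchase 2: 306 on hand, pool $5,598.00 (≈ $18.2941 each)
Sale 1, sell 48: 48/306 × $5,598.00 → $878.11
After Purchase 3: 585 on hand, pool $10,605.89 (≈ $18.1297 each)
Sale 2, sell 17: 17/585 × $10,605.89 → $308.20
Total COGS = $878.11 + $308.20 = $1,186.31
Ending inventory (cost pool remaining) = $10,297.69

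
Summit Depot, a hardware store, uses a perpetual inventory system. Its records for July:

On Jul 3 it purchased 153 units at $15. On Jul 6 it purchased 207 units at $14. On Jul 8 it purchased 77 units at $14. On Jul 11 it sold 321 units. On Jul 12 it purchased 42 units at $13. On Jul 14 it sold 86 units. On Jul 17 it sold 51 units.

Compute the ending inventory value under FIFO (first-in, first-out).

Ending inventory = $273

Jul 11, 321 sold [FIFO — oldest first]: 153 @ $15 + 168 @ $14 = $4,647
Jul 14, 86 sold [FIFO — oldest first]: 39 @ $14 + 47 @ $14 = $1,204
Jul 17, 51 sold [FIFO — oldest first]: 30 @ $14 + 21 @ $13 = $693
Total COGS = $4,647 + $1,204 + $693 = $6,544
Ending inventory: 21 @ $13 = $273
Check: goods available $6,817 = COGS $6,544 + ending $273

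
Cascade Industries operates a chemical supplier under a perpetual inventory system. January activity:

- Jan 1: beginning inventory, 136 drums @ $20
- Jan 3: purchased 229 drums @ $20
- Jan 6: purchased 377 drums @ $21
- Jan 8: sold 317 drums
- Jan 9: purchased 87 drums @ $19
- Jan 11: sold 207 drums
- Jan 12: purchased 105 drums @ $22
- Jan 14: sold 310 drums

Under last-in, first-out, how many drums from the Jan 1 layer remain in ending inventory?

100

Jan 8, 317 sold [LIFO — newest first]: 317 @ $21 = $6,657
Jan 11, 207 sold [LIFO — newest first]: 87 @ $19 + 60 @ $21 + 60 @ $20 = $4,113
Jan 14, 310 sold [LIFO — newest first]: 105 @ $22 + 169 @ $20 + 36 @ $20 = $6,410
Total COGS = $6,657 + $4,113 + $6,410 = $17,180
Ending inventory: 100 @ $20 = $2,000
Check: goods available $19,180 = COGS $17,180 + ending $2,000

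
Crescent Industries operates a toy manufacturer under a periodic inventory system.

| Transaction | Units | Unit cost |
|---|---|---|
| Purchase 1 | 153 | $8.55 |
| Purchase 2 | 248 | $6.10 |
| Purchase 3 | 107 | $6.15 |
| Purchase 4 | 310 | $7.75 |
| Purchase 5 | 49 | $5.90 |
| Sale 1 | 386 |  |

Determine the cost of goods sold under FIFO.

COGS = $2,729.45

Sale 1 (386) [FIFO — oldest first]: 153 @ $8.55 + 233 @ $6.10 = $2,729.45
Ending inventory: 15 @ $6.10 + 107 @ $6.15 + 310 @ $7.75 + 49 @ $5.90 = $3,441.15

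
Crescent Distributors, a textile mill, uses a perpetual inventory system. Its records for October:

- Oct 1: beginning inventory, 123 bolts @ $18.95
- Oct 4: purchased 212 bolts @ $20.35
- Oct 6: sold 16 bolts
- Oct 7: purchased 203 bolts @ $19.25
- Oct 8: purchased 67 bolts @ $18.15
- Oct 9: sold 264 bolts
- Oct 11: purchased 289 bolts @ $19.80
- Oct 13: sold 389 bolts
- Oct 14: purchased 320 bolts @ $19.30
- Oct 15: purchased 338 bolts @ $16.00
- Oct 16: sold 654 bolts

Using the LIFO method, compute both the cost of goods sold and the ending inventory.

Oct 6, 16 sold [LIFO — newest first]: 16 @ $20.35 = $325.60
Oct 9, 264 sold [LIFO — newest first]: 67 @ $18.15 + 197 @ $19.25 = $5,008.30
Oct 13, 389 sold [LIFO — newest first]: 289 @ $19.80 + 6 @ $19.25 + 94 @ $20.35 = $7,750.60
Oct 16, 654 sold [LIFO — newest first]: 338 @ $16.00 + 316 @ $19.30 = $11,506.80
Total COGS = $325.60 + $5,008.30 + $7,750.60 + $11,506.80 = $24,591.30
Ending inventory: 123 @ $18.95 + 102 @ $20.35 + 4 @ $19.30 = $4,483.75
Check: goods available $29,075.05 = COGS $24,591.30 + ending $4,483.75

COGS = $24,591.30; ending inventory = $4,483.75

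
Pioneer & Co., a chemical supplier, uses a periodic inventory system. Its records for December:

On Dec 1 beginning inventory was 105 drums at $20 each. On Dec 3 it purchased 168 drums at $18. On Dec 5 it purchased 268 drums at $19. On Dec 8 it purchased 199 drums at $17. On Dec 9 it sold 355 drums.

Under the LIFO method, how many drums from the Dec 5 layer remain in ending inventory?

112

Dec 9, 355 sold [LIFO — newest first]: 199 @ $17 + 156 @ $19 = $6,347
Ending inventory: 105 @ $20 + 168 @ $18 + 112 @ $19 = $7,252
Check: goods available $13,599 = COGS $6,347 + ending $7,252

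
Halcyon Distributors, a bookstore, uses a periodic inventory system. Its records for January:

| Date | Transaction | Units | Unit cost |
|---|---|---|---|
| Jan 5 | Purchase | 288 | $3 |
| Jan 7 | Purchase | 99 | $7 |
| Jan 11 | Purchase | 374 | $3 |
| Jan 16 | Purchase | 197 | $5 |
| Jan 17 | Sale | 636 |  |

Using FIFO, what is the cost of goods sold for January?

COGS = $2,304

Jan 17, 636 sold [FIFO — oldest first]: 288 @ $3 + 99 @ $7 + 249 @ $3 = $2,304
Ending inventory: 125 @ $3 + 197 @ $5 = $1,360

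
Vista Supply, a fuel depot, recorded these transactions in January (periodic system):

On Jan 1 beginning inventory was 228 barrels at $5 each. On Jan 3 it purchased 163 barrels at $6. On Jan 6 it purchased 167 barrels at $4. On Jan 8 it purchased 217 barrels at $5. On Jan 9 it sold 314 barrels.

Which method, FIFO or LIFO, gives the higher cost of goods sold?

FIFO

FIFO COGS: 228 @ $5 + 86 @ $6 = $1,656
LIFO COGS: 217 @ $5 + 97 @ $4 = $1,473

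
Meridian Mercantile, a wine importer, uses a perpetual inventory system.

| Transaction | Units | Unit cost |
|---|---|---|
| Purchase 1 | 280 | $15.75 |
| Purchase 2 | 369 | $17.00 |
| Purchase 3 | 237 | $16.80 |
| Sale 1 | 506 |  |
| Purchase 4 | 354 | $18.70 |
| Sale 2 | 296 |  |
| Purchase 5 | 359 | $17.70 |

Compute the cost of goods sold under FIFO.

Sale 1 (506) [FIFO — oldest first]: 280 @ $15.75 + 226 @ $17.00 = $8,252.00
Sale 2 (296) [FIFO — oldest first]: 143 @ $17.00 + 153 @ $16.80 = $5,001.40
Total COGS = $8,252.00 + $5,001.40 = $13,253.40
Ending inventory: 84 @ $16.80 + 354 @ $18.70 + 359 @ $17.70 = $14,385.30

COGS = $13,253.40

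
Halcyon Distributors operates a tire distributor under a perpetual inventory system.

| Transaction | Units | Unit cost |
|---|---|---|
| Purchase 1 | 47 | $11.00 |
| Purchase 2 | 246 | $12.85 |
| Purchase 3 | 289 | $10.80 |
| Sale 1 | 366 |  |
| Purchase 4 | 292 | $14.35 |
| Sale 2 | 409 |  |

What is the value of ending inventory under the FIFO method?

Sale 1 (366) [FIFO — oldest first]: 47 @ $11.00 + 246 @ $12.85 + 73 @ $10.80 = $4,466.50
Sale 2 (409) [FIFO — oldest first]: 216 @ $10.80 + 193 @ $14.35 = $5,102.35
Total COGS = $4,466.50 + $5,102.35 = $9,568.85
Ending inventory: 99 @ $14.35 = $1,420.65
Check: goods available $10,989.50 = COGS $9,568.85 + ending $1,420.65

Ending inventory = $1,420.65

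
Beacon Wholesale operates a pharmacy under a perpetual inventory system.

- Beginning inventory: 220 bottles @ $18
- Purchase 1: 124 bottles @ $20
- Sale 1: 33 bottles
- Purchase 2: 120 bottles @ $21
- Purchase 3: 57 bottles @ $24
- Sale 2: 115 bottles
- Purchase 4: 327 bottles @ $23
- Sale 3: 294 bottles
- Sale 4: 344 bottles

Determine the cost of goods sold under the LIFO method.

Sale 1 (33) [LIFO — newest first]: 33 @ $20 = $660
Sale 2 (115) [LIFO — newest first]: 57 @ $24 + 58 @ $21 = $2,586
Sale 3 (294) [LIFO — newest first]: 294 @ $23 = $6,762
Sale 4 (344) [LIFO — newest first]: 33 @ $23 + 62 @ $21 + 91 @ $20 + 158 @ $18 = $6,725
Total COGS = $660 + $2,586 + $6,762 + $6,725 = $16,733
Ending inventory: 62 @ $18 = $1,116
Check: goods available $17,849 = COGS $16,733 + ending $1,116

COGS = $16,733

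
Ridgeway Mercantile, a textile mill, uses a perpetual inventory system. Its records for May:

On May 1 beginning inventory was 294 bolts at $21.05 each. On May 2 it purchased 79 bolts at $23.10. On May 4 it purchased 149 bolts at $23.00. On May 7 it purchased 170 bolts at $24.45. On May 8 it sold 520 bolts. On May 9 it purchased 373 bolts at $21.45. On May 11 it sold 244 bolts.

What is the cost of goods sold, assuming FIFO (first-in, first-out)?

May 8, 520 sold [FIFO — oldest first]: 294 @ $21.05 + 79 @ $23.10 + 147 @ $23.00 = $11,394.60
May 11, 244 sold [FIFO — oldest first]: 2 @ $23.00 + 170 @ $24.45 + 72 @ $21.45 = $5,746.90
Total COGS = $11,394.60 + $5,746.90 = $17,141.50
Ending inventory: 301 @ $21.45 = $6,456.45
Check: goods available $23,597.95 = COGS $17,141.50 + ending $6,456.45

COGS = $17,141.50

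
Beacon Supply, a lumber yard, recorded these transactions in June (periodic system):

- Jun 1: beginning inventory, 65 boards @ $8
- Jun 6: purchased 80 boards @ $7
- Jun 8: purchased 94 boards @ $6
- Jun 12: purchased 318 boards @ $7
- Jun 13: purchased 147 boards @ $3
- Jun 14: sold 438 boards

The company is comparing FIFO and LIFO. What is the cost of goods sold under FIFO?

FIFO COGS: 65 @ $8 + 80 @ $7 + 94 @ $6 + 199 @ $7 = $3,037
LIFO COGS: 147 @ $3 + 291 @ $7 = $2,478

COGS = $3,037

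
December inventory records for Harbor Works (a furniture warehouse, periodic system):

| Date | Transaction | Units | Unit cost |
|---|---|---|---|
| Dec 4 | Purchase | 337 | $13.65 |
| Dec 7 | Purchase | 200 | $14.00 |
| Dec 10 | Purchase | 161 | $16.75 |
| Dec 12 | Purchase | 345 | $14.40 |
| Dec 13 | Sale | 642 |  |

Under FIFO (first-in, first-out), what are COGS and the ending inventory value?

COGS = $9,158.80; ending inventory = $5,906.00

Dec 13, 642 sold [FIFO — oldest first]: 337 @ $13.65 + 200 @ $14.00 + 105 @ $16.75 = $9,158.80
Ending inventory: 56 @ $16.75 + 345 @ $14.40 = $5,906.00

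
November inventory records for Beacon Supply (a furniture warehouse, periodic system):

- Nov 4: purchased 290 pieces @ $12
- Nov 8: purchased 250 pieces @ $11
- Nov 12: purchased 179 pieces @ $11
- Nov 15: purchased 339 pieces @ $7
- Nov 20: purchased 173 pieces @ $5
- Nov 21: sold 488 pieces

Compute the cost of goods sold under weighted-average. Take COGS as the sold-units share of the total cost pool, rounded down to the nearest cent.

Nov 21, sell 488: 488/1231 × $11,437.00 → $4,533.92
Ending inventory (cost pool remaining) = $6,903.08
Check: goods available $11,437.00 = COGS $4,533.92 + ending $6,903.08

COGS = $4,533.92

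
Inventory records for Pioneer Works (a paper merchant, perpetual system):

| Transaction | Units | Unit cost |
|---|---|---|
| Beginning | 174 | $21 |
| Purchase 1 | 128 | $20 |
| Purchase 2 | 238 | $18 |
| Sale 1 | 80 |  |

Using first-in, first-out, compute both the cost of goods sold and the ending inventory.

COGS = $1,680; ending inventory = $8,818

Sale 1 (80) [FIFO — oldest first]: 80 @ $21 = $1,680
Ending inventory: 94 @ $21 + 128 @ $20 + 238 @ $18 = $8,818
Check: goods available $10,498 = COGS $1,680 + ending $8,818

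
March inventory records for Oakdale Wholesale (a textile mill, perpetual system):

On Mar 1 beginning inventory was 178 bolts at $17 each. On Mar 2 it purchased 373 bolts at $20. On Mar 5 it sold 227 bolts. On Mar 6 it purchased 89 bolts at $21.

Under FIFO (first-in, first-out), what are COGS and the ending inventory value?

COGS = $4,006; ending inventory = $8,349

Mar 5, 227 sold [FIFO — oldest first]: 178 @ $17 + 49 @ $20 = $4,006
Ending inventory: 324 @ $20 + 89 @ $21 = $8,349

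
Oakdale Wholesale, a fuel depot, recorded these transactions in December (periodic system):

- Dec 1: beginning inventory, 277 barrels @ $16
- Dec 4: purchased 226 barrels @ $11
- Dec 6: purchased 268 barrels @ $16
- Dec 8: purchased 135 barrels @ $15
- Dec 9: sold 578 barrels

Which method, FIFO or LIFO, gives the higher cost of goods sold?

LIFO

FIFO COGS: 277 @ $16 + 226 @ $11 + 75 @ $16 = $8,118
LIFO COGS: 135 @ $15 + 268 @ $16 + 175 @ $11 = $8,238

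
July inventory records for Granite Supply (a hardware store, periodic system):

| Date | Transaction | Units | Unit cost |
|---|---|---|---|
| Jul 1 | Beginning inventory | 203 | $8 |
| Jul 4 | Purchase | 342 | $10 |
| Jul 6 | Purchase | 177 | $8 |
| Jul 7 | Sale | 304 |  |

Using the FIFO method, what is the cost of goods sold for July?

COGS = $2,634

Jul 7, 304 sold [FIFO — oldest first]: 203 @ $8 + 101 @ $10 = $2,634
Ending inventory: 241 @ $10 + 177 @ $8 = $3,826
Check: goods available $6,460 = COGS $2,634 + ending $3,826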